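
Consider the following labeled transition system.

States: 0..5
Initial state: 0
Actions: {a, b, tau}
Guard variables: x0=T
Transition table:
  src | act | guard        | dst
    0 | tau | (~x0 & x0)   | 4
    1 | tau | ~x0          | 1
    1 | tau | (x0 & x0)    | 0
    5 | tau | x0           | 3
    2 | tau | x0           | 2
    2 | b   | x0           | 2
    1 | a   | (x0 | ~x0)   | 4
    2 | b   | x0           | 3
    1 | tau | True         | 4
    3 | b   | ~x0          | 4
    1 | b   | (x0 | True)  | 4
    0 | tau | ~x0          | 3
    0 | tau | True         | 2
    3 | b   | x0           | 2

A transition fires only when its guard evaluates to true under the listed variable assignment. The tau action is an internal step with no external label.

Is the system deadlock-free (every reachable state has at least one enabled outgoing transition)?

Answer: DEADLOCK-FREE

Working:
Reach set: {0,2,3}
  0: tau→2  [1 exit(s)]
  2: b→2  b→3  tau→2  [3 exit(s)]
  3: b→2  [1 exit(s)]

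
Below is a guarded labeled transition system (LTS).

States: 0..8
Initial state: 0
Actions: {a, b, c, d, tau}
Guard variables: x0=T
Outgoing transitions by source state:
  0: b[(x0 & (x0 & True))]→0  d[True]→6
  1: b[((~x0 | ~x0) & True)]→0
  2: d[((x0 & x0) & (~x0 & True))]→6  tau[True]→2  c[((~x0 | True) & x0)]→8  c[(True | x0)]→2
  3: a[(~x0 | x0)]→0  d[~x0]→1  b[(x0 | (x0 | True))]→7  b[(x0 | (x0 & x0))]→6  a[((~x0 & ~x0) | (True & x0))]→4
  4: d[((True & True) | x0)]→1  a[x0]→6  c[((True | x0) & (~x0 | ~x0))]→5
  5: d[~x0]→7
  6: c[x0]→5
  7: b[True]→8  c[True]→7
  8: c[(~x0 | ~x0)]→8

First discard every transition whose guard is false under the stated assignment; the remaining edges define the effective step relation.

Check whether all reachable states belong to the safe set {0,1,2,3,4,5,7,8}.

Safe = {0,1,2,3,4,5,7,8}
Reach set: {0,5,6}
  0: ✓
  5: ✓
  6: ✗ unsafe
reach 6 via d — violates

Answer: INVARIANT VIOLATED at state 6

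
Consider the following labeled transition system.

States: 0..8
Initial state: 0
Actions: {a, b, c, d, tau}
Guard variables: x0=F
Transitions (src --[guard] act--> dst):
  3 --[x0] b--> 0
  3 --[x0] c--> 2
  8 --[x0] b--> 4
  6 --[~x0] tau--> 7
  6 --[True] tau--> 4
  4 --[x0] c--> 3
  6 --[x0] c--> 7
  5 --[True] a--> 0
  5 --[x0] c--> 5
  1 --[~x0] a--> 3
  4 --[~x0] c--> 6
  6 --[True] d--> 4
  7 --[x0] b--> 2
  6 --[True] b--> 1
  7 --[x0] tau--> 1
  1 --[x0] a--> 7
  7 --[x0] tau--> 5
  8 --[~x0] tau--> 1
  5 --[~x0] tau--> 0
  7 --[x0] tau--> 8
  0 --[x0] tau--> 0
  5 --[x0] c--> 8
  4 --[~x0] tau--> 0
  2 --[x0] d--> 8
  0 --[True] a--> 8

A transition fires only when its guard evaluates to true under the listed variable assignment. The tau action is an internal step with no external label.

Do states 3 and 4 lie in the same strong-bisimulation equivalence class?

Answer: NOT BISIMILAR

Analysis:
Bisimulation quotient by refinement:
  P[0] = {{0,1,2,3,4,5,6,7,8}}
  P[1] = {{0,1},{2,3,7},{4},{5},{6},{8}}
  P[2] = {{0},{1},{2,3,7},{4},{5},{6},{8}}
Fixed point at round 3; 7 class(es).
class of 3: {2,3,7}; class of 4: {4}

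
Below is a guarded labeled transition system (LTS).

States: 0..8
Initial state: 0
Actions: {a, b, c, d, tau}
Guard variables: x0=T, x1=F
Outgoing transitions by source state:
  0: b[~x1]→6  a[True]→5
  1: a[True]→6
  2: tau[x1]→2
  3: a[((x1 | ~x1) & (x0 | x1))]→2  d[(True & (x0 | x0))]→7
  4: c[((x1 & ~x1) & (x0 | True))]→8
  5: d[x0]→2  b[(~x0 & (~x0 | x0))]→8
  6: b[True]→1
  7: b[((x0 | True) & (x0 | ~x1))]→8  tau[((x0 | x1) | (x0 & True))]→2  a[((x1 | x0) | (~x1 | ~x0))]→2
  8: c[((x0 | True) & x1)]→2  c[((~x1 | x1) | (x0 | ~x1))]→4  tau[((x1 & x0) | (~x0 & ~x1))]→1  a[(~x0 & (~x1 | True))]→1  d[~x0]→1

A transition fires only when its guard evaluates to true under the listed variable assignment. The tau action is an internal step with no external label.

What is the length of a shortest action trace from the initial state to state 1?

Layered search for 1:
  Layer 0: {0}
  Layer 1: {5,6}
  Layer 2: {1,2}
1 enters at depth 2; path b·b

Answer: 2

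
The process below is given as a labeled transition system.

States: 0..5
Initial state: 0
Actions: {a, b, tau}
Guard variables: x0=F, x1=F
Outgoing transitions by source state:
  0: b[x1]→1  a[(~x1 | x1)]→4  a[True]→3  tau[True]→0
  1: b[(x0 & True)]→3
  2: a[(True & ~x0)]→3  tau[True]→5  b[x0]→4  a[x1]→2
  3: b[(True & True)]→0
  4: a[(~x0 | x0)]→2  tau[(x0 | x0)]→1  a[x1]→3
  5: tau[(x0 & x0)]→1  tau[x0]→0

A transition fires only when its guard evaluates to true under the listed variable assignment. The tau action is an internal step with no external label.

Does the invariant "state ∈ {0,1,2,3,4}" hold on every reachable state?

Safe = {0,1,2,3,4}
Reach set: {0,2,3,4,5}
  0: ok
  2: ok
  3: ok
  4: ok
  5: VIOLATES
counterexample path to 5: a·a·tau

Answer: INVARIANT VIOLATED at state 5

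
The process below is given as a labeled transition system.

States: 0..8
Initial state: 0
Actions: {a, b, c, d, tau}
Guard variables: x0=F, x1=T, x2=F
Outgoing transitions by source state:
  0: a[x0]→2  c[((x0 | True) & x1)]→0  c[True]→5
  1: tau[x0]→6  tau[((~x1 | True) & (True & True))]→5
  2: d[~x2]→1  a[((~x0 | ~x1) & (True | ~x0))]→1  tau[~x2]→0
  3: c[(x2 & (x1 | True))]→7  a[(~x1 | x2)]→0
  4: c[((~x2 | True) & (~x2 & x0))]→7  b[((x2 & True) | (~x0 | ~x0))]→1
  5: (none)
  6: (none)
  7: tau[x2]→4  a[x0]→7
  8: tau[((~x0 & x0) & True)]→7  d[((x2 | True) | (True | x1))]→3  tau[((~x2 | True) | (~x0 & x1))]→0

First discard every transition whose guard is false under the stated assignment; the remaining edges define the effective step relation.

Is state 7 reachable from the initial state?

9 transition(s) survive guard evaluation.
L0 = {0}
L1 = {5}  cumulative {0,5}
Reachable = {0,5}

Answer: UNREACHABLE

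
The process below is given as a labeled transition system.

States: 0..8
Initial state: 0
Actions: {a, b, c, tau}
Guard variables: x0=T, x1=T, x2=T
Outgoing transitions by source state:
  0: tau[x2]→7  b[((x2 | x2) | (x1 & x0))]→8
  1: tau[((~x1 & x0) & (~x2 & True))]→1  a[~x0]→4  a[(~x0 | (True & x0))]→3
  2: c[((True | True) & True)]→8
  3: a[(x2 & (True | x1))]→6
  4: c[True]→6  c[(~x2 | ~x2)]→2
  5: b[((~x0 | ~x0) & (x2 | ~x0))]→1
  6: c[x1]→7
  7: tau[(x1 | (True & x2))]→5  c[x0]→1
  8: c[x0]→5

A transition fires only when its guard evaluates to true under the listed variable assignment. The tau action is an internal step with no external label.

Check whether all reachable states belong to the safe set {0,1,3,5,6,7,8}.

Answer: INVARIANT HOLDS

Analysis:
Safe = {0,1,3,5,6,7,8}
Reachable = {0,1,3,5,6,7,8}
  0: ok
  1: ok
  3: ok
  5: ok
  6: ok
  7: ok
  8: ok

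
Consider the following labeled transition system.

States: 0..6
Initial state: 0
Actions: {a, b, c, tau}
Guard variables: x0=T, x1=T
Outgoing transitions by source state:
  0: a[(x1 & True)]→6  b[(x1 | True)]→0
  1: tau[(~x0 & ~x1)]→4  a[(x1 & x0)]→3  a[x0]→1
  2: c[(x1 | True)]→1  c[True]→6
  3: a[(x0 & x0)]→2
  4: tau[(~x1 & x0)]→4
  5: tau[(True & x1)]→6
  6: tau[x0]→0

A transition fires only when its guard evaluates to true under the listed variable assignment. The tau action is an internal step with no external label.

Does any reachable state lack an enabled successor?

Answer: DEADLOCK-FREE

Analysis:
Reach set: {0,6}
  0: a→6  b→0  [2 out]
  6: tau→0  [1 out]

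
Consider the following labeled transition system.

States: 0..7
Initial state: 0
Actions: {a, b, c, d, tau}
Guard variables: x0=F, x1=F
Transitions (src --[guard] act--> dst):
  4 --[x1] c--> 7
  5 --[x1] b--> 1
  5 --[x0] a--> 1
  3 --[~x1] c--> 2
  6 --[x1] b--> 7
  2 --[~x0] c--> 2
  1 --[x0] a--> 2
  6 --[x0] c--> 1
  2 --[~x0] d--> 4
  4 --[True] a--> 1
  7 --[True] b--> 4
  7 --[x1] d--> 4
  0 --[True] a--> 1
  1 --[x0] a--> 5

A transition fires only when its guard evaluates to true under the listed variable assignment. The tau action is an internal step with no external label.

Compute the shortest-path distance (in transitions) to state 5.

BFS to 5:
  depth 0: {0}
  depth 1: {1}
5 never appears.

Answer: UNREACHABLE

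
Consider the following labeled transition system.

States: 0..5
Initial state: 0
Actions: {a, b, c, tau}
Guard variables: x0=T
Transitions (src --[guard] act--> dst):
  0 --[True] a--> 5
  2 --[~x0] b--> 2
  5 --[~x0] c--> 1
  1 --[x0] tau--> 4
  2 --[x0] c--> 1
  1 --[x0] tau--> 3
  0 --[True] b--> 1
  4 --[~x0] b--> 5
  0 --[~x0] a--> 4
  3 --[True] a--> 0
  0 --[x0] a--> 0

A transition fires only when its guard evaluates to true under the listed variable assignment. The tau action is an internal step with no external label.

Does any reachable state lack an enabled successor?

Answer: DEADLOCK at state 4

Analysis:
Reach set: {0,1,3,4,5}
  0: a→0  a→5  b→1  [3 out]
  1: tau→3  tau→4  [2 out]
  3: a→0  [1 out]
  4: ∅  [STUCK]
  5: ∅  [STUCK]
trace reaching 4: b·tau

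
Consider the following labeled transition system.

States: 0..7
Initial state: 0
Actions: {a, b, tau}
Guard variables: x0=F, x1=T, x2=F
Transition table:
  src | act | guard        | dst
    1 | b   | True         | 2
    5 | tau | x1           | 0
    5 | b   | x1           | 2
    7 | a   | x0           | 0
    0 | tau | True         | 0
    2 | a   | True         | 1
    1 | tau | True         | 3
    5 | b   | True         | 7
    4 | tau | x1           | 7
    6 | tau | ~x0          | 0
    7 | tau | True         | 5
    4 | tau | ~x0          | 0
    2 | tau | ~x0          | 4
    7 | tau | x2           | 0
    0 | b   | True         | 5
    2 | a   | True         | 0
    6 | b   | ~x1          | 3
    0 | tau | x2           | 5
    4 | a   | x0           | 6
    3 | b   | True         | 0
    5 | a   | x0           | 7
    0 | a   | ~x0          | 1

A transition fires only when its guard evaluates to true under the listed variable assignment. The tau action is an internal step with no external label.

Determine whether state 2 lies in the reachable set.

Answer: REACHABLE

Analysis:
16 transition(s) survive guard evaluation.
Layer 0: {0}
Layer 1: {1,5}  cumulative {0,1,5}
Layer 2: {2,3,7}  cumulative {0,1,2,3,5,7}
Layer 3: {4}  cumulative {0,1,2,3,4,5,7}
R = {0,1,2,3,4,5,7}
trace reaching 2: b·b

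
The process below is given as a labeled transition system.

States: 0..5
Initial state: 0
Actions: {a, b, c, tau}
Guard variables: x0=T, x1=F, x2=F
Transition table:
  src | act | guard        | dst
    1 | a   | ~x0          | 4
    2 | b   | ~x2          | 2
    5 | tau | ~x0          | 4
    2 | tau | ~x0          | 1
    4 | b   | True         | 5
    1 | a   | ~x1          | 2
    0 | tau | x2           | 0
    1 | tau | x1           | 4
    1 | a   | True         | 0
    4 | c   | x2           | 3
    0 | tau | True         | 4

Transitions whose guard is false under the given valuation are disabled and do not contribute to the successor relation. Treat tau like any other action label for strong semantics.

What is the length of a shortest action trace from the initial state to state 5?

Breadth-first toward 5:
  Layer 0: {0}
  Layer 1: {4}
  Layer 2: {5}
first hit 5 at d=2 via tau·b

Answer: 2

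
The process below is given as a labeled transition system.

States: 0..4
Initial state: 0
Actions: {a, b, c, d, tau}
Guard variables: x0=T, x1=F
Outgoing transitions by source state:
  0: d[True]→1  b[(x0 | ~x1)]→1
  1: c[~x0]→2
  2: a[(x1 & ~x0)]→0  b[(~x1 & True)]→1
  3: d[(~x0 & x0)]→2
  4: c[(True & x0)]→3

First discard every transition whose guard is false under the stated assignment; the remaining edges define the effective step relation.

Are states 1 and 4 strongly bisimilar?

Answer: NOT BISIMILAR

Analysis:
Bisimulation quotient by refinement:
  round 0: {{0,1,2,3,4}}
  round 1: {{0},{1,3},{2},{4}}
stable after 2 split(s): 4 block(s)
class of 1: {1,3}; class of 4: {4}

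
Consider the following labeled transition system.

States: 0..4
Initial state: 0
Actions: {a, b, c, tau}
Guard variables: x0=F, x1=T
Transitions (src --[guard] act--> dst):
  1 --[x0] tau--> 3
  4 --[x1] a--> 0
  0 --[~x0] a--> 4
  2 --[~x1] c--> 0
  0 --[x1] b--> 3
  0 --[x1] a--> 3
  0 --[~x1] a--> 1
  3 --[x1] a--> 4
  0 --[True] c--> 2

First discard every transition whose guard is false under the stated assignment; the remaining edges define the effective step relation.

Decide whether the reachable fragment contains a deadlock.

Answer: DEADLOCK at state 2

Analysis:
Reachable = {0,2,3,4}
  0: a→3  a→4  b→3  c→2  [4 out]
  2: ∅  [STUCK]
  3: a→4  [1 out]
  4: a→0  [1 out]
witness 2: c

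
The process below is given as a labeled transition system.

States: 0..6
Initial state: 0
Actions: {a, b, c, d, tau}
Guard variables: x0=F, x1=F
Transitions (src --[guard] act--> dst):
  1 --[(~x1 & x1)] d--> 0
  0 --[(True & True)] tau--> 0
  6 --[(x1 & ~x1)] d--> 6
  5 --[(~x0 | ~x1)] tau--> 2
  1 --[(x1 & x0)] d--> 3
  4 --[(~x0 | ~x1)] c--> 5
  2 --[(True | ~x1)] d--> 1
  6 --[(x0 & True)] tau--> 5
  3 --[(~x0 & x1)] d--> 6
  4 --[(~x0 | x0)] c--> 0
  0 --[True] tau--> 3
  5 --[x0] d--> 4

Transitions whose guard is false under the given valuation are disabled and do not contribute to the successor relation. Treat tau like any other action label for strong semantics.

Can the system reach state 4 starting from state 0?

Guard filter leaves 6 enabled edge(s).
L0 = {0}
L1 = {3}  total {0,3}
R = {0,3}

Answer: UNREACHABLE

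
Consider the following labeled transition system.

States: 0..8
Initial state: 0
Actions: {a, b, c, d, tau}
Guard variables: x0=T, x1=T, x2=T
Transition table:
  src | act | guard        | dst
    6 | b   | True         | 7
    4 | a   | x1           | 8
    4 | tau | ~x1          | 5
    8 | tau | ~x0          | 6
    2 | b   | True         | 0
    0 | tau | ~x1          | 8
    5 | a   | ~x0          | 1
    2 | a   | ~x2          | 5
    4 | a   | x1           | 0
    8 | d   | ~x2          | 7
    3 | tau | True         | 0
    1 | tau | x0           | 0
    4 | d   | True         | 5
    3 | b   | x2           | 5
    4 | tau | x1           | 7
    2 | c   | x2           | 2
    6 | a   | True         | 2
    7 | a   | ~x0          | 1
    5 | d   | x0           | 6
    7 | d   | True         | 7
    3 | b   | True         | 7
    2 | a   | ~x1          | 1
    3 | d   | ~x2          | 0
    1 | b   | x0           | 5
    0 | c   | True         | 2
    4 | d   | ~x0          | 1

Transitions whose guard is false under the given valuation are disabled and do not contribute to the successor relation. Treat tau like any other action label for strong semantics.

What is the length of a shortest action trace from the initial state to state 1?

Breadth-first toward 1:
  depth 0: {0}
  depth 1: {2}
1 never appears.

Answer: UNREACHABLE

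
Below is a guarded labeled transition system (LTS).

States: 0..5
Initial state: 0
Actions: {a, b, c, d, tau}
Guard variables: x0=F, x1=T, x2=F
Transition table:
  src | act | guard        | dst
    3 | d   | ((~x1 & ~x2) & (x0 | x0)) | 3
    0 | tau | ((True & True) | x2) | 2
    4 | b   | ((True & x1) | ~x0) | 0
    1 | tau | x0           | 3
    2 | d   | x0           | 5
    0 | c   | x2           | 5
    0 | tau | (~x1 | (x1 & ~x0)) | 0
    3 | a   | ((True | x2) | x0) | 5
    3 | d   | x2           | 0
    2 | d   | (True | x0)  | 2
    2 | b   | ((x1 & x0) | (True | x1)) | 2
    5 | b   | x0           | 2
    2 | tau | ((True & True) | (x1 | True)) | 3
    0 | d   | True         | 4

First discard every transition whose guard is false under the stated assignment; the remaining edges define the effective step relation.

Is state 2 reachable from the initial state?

Answer: REACHABLE

Working:
After dropping false guards: 8 live edges.
depth 0: {0}
depth 1: {2,4}  cumulative {0,2,4}
depth 2: {3}  cumulative {0,2,3,4}
depth 3: {5}  cumulative {0,2,3,4,5}
R = {0,2,3,4,5}
trace reaching 2: tau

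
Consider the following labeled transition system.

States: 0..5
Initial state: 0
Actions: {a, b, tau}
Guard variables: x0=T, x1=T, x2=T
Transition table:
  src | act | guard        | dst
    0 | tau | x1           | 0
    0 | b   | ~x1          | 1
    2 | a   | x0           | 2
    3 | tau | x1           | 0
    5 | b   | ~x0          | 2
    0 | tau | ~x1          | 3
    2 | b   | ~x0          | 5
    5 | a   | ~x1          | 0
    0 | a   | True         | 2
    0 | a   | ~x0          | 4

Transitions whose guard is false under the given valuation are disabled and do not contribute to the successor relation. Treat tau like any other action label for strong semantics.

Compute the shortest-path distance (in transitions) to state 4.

BFS to 4:
  Layer 0: {0}
  Layer 1: {2}
4 never appears.

Answer: UNREACHABLE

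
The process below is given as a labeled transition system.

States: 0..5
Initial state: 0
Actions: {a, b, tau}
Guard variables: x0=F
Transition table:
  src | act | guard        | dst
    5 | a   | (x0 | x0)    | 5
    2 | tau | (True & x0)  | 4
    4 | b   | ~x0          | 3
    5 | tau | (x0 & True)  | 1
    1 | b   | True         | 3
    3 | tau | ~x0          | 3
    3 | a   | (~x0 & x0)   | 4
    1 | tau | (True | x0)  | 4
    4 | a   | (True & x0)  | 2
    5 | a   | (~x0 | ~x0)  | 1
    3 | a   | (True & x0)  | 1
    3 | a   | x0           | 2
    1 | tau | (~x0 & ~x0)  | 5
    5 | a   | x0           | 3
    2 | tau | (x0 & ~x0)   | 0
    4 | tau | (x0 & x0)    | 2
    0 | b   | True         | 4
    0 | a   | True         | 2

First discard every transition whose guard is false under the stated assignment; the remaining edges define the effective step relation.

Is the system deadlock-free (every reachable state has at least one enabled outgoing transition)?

Answer: DEADLOCK at state 2

Working:
R = {0,2,3,4}
  0: a→2  b→4  [2 exit(s)]
  2: ∅  [STUCK]
  3: tau→3  [1 exit(s)]
  4: b→3  [1 exit(s)]
Path to 2: a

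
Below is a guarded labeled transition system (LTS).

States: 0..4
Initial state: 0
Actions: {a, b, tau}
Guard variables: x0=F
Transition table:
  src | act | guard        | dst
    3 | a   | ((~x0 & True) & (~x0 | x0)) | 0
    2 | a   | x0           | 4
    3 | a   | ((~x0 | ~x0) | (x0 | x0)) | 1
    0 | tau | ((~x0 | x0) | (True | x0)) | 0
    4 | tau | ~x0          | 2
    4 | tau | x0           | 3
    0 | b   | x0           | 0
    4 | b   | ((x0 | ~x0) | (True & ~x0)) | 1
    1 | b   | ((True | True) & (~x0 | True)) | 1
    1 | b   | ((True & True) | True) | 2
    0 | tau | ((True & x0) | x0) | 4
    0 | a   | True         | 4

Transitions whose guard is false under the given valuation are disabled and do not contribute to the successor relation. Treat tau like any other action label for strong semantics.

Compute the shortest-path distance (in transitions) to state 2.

BFS to 2:
  Layer 0: {0}
  Layer 1: {4}
  Layer 2: {1,2}
depth(2)=2, e.g. a·tau

Answer: 2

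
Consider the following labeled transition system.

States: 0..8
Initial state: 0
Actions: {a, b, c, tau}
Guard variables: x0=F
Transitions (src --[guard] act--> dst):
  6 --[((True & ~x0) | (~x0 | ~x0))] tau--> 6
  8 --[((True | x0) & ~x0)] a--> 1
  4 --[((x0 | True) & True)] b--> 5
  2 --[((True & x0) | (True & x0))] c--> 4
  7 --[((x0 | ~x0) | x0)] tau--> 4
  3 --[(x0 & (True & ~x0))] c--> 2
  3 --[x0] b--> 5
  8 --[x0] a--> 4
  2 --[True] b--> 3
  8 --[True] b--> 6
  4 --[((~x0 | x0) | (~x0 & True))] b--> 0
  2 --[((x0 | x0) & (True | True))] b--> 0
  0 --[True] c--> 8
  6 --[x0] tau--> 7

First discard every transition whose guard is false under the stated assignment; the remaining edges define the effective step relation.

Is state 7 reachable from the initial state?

Answer: UNREACHABLE

Trace:
After dropping false guards: 8 live edges.
Layer 0: {0}
Layer 1: {8}  total {0,8}
Layer 2: {1,6}  total {0,1,6,8}
Reach set: {0,1,6,8}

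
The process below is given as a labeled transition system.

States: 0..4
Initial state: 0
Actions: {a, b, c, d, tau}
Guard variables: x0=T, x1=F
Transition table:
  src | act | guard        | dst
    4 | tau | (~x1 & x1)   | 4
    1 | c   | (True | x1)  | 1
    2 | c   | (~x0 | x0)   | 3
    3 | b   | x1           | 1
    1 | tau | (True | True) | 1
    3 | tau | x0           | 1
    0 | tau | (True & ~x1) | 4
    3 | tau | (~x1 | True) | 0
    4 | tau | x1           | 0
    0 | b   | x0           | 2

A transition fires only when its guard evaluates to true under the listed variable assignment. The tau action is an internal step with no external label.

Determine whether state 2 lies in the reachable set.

Answer: REACHABLE

Analysis:
Guard filter leaves 7 enabled edge(s).
depth 0: {0}
depth 1: {2,4}  total {0,2,4}
depth 2: {3}  total {0,2,3,4}
depth 3: {1}  total {0,1,2,3,4}
R = {0,1,2,3,4}
witness 2: b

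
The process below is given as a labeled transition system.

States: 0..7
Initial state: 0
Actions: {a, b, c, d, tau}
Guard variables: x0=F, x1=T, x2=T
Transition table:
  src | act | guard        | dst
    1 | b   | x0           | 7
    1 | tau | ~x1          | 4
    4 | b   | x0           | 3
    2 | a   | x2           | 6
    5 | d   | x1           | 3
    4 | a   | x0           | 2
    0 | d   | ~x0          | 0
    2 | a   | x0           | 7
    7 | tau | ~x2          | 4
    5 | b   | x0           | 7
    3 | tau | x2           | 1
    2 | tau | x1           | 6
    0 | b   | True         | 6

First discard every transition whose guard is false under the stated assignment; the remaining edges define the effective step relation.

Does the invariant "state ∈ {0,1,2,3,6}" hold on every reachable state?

Inv-set: {0,1,2,3,6}
Reach set: {0,6}
  0: safe
  6: safe

Answer: INVARIANT HOLDS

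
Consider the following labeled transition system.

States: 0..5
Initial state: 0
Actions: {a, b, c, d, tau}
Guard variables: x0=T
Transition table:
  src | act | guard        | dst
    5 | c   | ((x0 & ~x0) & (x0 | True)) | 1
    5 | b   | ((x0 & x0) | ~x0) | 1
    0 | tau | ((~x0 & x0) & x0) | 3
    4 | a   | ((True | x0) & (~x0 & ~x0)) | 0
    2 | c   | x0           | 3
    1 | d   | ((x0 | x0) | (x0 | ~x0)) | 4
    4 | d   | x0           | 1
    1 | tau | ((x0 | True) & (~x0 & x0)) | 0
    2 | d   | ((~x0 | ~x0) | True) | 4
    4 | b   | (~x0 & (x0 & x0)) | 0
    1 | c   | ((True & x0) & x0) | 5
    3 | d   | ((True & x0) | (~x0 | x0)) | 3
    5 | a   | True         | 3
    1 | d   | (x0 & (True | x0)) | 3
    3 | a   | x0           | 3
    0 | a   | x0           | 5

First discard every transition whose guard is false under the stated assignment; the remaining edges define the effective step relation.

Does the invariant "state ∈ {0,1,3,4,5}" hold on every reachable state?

Answer: INVARIANT HOLDS

Analysis:
Safe = {0,1,3,4,5}
Reachable = {0,1,3,4,5}
  0: ✓
  1: ✓
  3: ✓
  4: ✓
  5: ✓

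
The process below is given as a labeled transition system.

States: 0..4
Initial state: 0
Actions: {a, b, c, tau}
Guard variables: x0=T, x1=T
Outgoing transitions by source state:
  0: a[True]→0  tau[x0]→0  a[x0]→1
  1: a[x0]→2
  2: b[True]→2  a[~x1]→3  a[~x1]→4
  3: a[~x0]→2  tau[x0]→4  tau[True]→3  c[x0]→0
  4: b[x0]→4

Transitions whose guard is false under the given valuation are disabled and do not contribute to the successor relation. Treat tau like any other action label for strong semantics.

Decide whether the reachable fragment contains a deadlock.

Answer: DEADLOCK-FREE

Trace:
R = {0,1,2}
  0: a→0  a→1  tau→0  [3 out]
  1: a→2  [1 out]
  2: b→2  [1 out]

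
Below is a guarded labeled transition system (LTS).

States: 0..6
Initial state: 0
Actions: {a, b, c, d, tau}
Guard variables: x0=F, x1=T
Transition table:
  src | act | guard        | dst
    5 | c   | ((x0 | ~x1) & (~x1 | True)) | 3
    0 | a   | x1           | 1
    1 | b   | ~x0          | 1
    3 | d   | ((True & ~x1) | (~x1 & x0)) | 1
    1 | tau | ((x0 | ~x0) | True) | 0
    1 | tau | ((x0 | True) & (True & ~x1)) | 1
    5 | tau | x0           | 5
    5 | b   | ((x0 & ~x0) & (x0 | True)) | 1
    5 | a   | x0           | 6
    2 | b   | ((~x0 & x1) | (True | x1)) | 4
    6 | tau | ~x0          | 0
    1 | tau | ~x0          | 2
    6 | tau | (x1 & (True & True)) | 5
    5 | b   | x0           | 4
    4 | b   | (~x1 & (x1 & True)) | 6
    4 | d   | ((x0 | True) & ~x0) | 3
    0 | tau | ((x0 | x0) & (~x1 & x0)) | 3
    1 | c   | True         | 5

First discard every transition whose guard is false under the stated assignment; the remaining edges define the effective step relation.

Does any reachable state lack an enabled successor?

Answer: DEADLOCK at state 3

Working:
Reachable = {0,1,2,3,4,5}
  0: a→1  [1 exit(s)]
  1: b→1  c→5  tau→0  tau→2  [4 exit(s)]
  2: b→4  [1 exit(s)]
  3: ∅  [no exit]
  4: d→3  [1 exit(s)]
  5: ∅  [no exit]
Path to 3: a·tau·b·d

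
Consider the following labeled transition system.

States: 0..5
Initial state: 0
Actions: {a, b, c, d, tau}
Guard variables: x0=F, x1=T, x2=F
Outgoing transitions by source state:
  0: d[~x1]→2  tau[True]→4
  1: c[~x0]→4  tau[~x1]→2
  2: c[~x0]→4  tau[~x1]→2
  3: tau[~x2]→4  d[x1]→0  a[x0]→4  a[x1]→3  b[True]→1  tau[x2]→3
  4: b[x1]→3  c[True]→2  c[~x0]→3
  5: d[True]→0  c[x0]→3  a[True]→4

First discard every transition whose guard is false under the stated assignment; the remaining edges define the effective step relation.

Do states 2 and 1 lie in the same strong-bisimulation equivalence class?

Bisimulation quotient by refinement:
  round 0: {{0,1,2,3,4,5}}
  round 1: {{0},{1,2},{3},{4},{5}}
5 equivalence class(es) (converged in 2)
2∈{1,2}, 1∈{1,2}

Answer: BISIMILAR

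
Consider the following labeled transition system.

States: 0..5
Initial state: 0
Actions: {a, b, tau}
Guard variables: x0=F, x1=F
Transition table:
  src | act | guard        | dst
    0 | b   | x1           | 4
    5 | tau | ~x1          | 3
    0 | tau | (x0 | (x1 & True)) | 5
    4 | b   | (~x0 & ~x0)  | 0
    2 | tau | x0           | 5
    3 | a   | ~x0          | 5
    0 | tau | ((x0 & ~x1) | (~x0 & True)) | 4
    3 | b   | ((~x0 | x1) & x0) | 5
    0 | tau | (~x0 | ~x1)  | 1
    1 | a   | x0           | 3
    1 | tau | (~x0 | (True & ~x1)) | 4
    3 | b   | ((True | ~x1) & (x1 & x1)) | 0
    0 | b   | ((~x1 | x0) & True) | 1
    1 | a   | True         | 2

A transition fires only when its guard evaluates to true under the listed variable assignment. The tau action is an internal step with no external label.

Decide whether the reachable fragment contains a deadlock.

Answer: DEADLOCK at state 2

Trace:
Reachable = {0,1,2,4}
  0: b→1  tau→1  tau→4  [3 out]
  1: a→2  tau→4  [2 out]
  2: ∅  [no exit]
  4: b→0  [1 out]
trace reaching 2: tau·a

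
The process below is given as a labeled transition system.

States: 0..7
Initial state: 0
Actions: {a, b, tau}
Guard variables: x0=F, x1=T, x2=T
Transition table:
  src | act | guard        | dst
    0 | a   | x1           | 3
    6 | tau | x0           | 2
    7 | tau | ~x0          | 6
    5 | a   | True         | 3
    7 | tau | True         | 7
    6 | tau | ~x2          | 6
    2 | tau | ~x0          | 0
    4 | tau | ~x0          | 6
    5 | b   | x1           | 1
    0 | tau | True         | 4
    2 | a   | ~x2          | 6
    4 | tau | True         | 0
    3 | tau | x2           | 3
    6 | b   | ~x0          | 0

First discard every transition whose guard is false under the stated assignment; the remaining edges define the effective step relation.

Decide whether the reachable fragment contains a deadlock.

Answer: DEADLOCK-FREE

Analysis:
Reach set: {0,3,4,6}
  0: a→3  tau→4  [deg 2]
  3: tau→3  [deg 1]
  4: tau→0  tau→6  [deg 2]
  6: b→0  [deg 1]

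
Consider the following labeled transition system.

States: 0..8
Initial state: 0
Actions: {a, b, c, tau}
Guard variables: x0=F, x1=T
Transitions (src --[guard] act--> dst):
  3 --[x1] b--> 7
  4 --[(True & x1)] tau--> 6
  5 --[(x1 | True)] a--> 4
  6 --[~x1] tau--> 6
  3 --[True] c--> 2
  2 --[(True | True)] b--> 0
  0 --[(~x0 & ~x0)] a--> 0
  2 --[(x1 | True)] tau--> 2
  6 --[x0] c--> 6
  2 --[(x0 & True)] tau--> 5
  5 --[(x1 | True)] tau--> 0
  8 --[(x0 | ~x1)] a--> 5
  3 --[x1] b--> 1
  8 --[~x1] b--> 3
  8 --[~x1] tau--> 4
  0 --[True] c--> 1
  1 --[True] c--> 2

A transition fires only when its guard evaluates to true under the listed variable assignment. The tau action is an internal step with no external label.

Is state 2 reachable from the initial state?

After dropping false guards: 11 live edges.
depth 0: {0}
depth 1: {1}  now seen {0,1}
depth 2: {2}  now seen {0,1,2}
R = {0,1,2}
trace reaching 2: c·c

Answer: REACHABLE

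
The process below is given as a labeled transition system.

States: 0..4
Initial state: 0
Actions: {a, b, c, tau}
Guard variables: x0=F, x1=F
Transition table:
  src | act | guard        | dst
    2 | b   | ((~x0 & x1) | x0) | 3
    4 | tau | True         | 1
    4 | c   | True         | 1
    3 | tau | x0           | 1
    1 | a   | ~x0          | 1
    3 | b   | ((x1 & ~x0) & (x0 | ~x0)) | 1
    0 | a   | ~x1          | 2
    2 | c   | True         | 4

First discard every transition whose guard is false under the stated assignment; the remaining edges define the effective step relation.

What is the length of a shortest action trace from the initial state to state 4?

Breadth-first toward 4:
  L0 = {0}
  L1 = {2}
  L2 = {4}
4 enters at depth 2; path a·c

Answer: 2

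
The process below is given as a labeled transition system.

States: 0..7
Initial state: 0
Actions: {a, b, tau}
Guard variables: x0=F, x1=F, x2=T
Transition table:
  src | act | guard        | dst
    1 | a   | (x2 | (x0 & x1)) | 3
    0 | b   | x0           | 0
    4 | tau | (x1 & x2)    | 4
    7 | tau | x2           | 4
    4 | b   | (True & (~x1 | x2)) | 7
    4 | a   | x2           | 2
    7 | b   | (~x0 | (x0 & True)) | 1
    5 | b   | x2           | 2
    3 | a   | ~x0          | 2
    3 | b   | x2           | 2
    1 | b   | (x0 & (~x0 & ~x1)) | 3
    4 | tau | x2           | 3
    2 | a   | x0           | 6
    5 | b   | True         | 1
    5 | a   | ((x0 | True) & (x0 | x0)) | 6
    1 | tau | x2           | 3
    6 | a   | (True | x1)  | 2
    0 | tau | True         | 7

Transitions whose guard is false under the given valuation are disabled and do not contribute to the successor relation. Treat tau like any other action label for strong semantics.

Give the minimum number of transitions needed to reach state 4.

Breadth-first toward 4:
  Layer 0: {0}
  Layer 1: {7}
  Layer 2: {1,4}
first hit 4 at d=2 via tau·tau

Answer: 2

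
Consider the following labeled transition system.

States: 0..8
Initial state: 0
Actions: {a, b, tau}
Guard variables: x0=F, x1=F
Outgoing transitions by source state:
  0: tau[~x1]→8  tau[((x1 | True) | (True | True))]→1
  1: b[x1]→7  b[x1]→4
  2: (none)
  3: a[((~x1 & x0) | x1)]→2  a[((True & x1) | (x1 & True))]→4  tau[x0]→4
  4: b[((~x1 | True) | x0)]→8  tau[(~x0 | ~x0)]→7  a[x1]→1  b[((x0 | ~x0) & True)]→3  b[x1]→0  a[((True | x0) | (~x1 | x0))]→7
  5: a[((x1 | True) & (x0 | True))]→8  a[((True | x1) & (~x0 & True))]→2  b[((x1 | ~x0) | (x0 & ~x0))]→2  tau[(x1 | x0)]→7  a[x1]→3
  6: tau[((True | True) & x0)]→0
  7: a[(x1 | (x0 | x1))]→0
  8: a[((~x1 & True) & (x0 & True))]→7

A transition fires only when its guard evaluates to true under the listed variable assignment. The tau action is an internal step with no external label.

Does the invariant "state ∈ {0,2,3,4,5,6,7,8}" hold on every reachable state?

Answer: INVARIANT VIOLATED at state 1

Trace:
Inv-set: {0,2,3,4,5,6,7,8}
Reach set: {0,1,8}
  0: ok
  1: outside
  8: ok
counterexample path to 1: tau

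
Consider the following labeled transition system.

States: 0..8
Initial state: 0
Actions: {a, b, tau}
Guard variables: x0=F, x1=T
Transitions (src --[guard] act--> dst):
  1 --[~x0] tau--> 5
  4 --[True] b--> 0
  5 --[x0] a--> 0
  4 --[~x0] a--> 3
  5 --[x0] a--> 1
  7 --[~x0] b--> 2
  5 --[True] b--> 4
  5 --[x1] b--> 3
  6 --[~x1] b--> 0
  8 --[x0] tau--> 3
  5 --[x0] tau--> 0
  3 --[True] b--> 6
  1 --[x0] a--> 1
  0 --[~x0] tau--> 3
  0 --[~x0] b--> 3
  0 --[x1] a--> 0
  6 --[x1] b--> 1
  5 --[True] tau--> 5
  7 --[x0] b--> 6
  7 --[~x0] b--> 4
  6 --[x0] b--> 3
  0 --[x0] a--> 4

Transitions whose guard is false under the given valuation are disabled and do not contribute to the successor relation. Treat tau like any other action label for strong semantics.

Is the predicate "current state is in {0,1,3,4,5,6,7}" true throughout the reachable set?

Answer: INVARIANT HOLDS

Working:
Allowed set {0,1,3,4,5,6,7}
Reachable = {0,1,3,4,5,6}
  0: safe
  1: safe
  3: safe
  4: safe
  5: safe
  6: safe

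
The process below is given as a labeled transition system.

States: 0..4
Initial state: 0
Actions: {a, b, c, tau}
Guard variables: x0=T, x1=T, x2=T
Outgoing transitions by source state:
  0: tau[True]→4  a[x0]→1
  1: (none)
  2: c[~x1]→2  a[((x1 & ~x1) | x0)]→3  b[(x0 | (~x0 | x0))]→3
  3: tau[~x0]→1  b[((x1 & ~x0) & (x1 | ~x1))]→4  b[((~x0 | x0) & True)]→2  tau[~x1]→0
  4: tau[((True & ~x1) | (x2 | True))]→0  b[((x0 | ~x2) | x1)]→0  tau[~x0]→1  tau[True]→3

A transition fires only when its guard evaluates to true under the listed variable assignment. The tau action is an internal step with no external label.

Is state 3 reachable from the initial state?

Answer: REACHABLE

Trace:
8 transition(s) survive guard evaluation.
Layer 0: {0}
Layer 1: {1,4}  total {0,1,4}
Layer 2: {3}  total {0,1,3,4}
Layer 3: {2}  total {0,1,2,3,4}
Reachable = {0,1,2,3,4}
witness 3: tau·tau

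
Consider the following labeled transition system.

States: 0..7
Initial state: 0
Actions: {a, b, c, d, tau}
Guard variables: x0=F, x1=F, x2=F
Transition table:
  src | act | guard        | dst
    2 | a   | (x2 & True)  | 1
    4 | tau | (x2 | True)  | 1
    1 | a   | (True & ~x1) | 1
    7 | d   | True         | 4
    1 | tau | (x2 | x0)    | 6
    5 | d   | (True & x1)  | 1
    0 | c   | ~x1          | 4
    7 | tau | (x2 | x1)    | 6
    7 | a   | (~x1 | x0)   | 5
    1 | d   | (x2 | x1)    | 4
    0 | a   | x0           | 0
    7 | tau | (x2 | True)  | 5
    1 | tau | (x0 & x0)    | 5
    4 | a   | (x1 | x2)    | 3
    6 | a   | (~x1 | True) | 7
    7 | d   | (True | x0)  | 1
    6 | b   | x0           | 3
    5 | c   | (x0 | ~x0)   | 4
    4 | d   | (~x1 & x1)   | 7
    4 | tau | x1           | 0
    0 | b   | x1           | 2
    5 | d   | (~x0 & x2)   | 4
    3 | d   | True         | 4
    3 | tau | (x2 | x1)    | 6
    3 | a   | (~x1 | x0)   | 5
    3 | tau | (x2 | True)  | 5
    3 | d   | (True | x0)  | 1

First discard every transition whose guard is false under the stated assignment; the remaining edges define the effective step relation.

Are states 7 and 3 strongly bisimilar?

Compute ~ classes (split until stable):
  P[0] = {{0,1,2,3,4,5,6,7}}
  P[1] = {{0,5},{1,6},{2},{3,7},{4}}
  P[2] = {{0,5},{1},{2},{3,7},{4},{6}}
Fixed point at round 3; 6 class(es).
class of 7: {3,7}; class of 3: {3,7}

Answer: BISIMILAR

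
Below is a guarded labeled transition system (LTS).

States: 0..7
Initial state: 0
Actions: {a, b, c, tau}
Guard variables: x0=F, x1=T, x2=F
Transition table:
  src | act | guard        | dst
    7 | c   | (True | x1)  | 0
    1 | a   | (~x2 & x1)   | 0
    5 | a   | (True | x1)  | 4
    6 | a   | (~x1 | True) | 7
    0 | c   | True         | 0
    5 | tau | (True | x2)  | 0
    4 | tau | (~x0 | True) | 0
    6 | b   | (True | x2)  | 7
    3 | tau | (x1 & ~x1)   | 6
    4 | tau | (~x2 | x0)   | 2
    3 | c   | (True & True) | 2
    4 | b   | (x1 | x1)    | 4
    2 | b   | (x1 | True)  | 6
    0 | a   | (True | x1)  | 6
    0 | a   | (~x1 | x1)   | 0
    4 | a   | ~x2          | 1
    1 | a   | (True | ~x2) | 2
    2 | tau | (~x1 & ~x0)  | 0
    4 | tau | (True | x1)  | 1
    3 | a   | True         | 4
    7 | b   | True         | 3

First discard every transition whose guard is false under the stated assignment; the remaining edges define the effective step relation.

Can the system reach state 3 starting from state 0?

After dropping false guards: 19 live edges.
L0 = {0}
L1 = {6}  total {0,6}
L2 = {7}  total {0,6,7}
L3 = {3}  total {0,3,6,7}
L4 = {2,4}  total {0,2,3,4,6,7}
L5 = {1}  total {0,1,2,3,4,6,7}
Reachable = {0,1,2,3,4,6,7}
Path to 3: a·a·b

Answer: REACHABLE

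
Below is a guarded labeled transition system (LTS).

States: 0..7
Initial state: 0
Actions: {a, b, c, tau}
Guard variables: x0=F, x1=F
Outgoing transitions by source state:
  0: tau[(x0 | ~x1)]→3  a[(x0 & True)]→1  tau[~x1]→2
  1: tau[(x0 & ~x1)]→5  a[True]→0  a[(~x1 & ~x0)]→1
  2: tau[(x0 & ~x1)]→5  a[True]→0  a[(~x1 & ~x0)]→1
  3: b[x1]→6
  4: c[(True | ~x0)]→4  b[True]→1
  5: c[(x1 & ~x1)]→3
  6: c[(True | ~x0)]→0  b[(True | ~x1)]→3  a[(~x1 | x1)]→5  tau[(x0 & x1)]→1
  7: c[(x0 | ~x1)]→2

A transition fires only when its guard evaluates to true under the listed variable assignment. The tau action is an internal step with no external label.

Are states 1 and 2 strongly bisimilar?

Answer: BISIMILAR

Trace:
Compute ~ classes (split until stable):
  P[0] = {{0,1,2,3,4,5,6,7}}
  P[1] = {{0},{1,2},{3,5},{4},{6},{7}}
Fixed point at round 2; 6 class(es).
class of 1: {1,2}; class of 2: {1,2}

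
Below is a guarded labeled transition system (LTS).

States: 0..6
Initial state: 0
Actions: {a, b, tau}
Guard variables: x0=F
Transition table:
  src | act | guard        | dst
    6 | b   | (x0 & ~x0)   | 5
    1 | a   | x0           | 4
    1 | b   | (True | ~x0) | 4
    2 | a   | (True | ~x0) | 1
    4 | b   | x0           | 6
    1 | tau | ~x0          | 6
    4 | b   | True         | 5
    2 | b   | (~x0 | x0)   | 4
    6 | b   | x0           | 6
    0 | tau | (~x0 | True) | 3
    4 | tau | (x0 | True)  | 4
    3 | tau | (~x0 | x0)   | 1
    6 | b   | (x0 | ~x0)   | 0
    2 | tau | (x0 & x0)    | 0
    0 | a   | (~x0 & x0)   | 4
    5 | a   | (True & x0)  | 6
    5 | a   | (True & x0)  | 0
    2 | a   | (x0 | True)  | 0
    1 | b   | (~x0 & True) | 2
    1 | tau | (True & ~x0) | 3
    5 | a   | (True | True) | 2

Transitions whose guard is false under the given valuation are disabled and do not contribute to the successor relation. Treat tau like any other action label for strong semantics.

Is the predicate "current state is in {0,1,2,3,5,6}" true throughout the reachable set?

Inv-set: {0,1,2,3,5,6}
R = {0,1,2,3,4,5,6}
  0: safe
  1: safe
  2: safe
  3: safe
  4: VIOLATES
  5: safe
  6: safe
reach 4 via tau·tau·b — violates

Answer: INVARIANT VIOLATED at state 4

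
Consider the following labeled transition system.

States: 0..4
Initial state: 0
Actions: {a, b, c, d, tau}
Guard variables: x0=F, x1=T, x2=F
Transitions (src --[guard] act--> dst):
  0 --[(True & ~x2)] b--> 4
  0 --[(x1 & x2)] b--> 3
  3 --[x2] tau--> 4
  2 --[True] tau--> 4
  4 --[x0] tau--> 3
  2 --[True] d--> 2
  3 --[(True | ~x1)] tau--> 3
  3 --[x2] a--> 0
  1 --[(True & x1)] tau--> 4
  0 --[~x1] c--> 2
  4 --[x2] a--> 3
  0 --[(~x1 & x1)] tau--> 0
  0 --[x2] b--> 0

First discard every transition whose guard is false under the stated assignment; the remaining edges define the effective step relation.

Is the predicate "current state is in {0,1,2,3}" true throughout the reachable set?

Answer: INVARIANT VIOLATED at state 4

Trace:
Allowed set {0,1,2,3}
Reachable = {0,4}
  0: safe
  4: ✗ unsafe
reach 4 via b — violates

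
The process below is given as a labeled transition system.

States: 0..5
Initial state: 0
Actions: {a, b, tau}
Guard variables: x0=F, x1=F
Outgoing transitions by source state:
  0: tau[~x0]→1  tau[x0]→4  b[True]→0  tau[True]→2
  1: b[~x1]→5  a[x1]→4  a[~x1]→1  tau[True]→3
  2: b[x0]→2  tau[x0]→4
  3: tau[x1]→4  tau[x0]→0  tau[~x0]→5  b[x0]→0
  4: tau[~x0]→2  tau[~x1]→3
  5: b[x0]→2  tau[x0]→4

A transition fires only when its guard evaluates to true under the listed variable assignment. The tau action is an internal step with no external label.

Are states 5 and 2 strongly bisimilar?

Bisimulation quotient by refinement:
  P[0] = {{0,1,2,3,4,5}}
  P[1] = {{0},{1},{2,5},{3,4}}
  P[2] = {{0},{1},{2,5},{3},{4}}
Fixed point at round 3; 5 class(es).
5∈{2,5}, 2∈{2,5}

Answer: BISIMILAR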